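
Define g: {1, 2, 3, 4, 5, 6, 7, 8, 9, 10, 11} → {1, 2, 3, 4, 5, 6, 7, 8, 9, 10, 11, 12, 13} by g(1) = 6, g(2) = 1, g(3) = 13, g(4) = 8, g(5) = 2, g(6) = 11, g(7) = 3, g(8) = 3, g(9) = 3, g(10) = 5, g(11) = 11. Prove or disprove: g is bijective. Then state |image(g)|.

8

g(7) = 3 = g(8) with 7 ≠ 8, so g is not injective, hence not bijective.
The image of g is {1, 2, 3, 5, 6, 8, 11, 13}, which has 8 elements.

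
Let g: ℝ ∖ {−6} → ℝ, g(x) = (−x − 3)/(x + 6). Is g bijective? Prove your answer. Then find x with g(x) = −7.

-13/2

If g(x) = −1, cross-multiplying gives 1(−x − 3) = −1(x + 6), which simplifies to −3 = −6 — false.  So −1 has no preimage and g is not surjective.
Hence g is not bijective.
Solving g(x) = −7: cross-multiplying gives −x − 3 = −7(x + 6), which rearranges to 6x = −39, so x = −13/2.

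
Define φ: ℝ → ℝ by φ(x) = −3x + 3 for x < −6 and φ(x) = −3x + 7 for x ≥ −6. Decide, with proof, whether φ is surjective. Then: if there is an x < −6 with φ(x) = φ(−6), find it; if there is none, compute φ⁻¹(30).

-22/3

Both pieces are strictly decreasing (slopes −3 and −3), so each is injective on its own interval.
The left piece maps (−∞, −6) onto (21, ∞); the right piece maps [−6, ∞) onto (−∞, 25].
The union (21, ∞) ∪ (−∞, 25] covers ℝ, so φ is surjective.
For the follow-up: the images overlap, so an x < −6 with φ(x) = φ(−6) exists. φ(−6) = 25; solving −3x + 3 = 25 for x < −6 gives x = (25 − 3)/(−3) = −22/3.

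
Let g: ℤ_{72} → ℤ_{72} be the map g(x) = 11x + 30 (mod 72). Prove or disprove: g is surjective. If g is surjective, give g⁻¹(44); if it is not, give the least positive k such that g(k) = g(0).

Since gcd(11, 72) = 1, 11 is invertible modulo 72. Euclid's algorithm: 72 = 6·11 + 6, 11 = 1·6 + 5, 6 = 1·5 + 1; back-substituting gives 1 = 59·11 − 9·72, so 11⁻¹ ≡ 59 (mod 72).
For any y ∈ ℤ_{72}, x = 59(y − 30) mod 72 satisfies g(x) = 11·59(y − 30) + 30 ≡ y (since 11·59 ≡ 1 mod 72). So every y has a preimage.
Therefore g is surjective.
Since g is surjective, we compute g⁻¹(44): solve 11x + 30 ≡ 44 (mod 72), i.e. 11x ≡ 14 (mod 72).
Multiplying by 11⁻¹ = 59 gives x ≡ 59·14 = 826 = 11·72 + 34 ≡ 34 (mod 72).
Check: g(34) = 11·34 + 30 = 404 = 5·72 + 44 ≡ 44 (mod 72).

34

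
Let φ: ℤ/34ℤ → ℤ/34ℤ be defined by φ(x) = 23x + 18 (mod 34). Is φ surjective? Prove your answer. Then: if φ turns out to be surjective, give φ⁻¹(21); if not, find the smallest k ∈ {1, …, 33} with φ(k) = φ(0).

9

Since gcd(23, 34) = 1, 23 is invertible modulo 34. Euclid's algorithm: 34 = 1·23 + 11, 23 = 2·11 + 1; back-substituting gives 1 = 3·23 − 2·34, so 23⁻¹ ≡ 3 (mod 34).
For any y ∈ ℤ/34ℤ, x = 3(y − 18) mod 34 satisfies φ(x) = 23·3(y − 18) + 18 ≡ y (since 23·3 ≡ 1 mod 34). So every y has a preimage.
Hence φ is surjective.
Since φ is surjective, we find φ⁻¹(21): we need 23x ≡ 21 − 18 ≡ 3 (mod 34). Using 23⁻¹ = 3: x ≡ 3·3 = 9, so x = 9.
Check: φ(9) = 23·9 + 18 = 225 = 6·34 + 21 ≡ 21 (mod 34).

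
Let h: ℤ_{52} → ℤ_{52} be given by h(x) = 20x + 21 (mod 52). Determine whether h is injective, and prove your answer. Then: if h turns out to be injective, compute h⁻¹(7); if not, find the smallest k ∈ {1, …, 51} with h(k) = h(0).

13

We have gcd(20, 52) = 4 > 1. Taking s = 0 and t = 13: h(0) = 21 and h(13) = 20·13 + 21 = 281 ≡ 21 (mod 52).
So h(0) = h(13) while 0 ≠ 13, therefore h is not injective.
Since h is not injective, we find the least positive k with h(k) = h(0): this means 20k ≡ 0 (mod 52), i.e. 52 ∣ 20k. Since gcd(20, 52) = 4, dividing through by 4 this holds exactly when 13 ∣ 5k, and as gcd(5, 13) = 1, exactly when 13 ∣ k.
The smallest positive such k is 13.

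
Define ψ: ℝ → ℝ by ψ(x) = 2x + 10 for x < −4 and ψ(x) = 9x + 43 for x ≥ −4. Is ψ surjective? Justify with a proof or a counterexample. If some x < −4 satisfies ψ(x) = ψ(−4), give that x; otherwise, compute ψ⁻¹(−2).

Both pieces are strictly increasing (slopes 2 and 9), so each is injective on its own interval.
The left piece maps (−∞, −4) onto (−∞, 2); the right piece maps [−4, ∞) onto [7, ∞).
The union (−∞, 2) ∪ [7, ∞) omits the interval between 2 and 7; in particular 2 has no preimage. So ψ is not surjective.
Because the two images are disjoint, no x < −4 has ψ(x) = ψ(−4), so we compute ψ⁻¹(−2): −2 lies in (−∞, 2), so solve 2x + 10 = −2: x = (−2 − 10)/2 = −6.

-6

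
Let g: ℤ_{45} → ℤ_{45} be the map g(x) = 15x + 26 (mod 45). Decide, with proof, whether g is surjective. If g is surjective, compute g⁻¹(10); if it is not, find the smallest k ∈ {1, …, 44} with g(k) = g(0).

3

Recall: surjectivity means every element of the codomain has a preimage under g.
Since gcd(15, 45) = 15, we have 15x ≡ 0 (mod 15) for all x, so g(x) ≡ 11 (mod 15).
But 0 ≢ 11 (mod 15), so 0 ∈ ℤ_{45} has no preimage. Thus g is not surjective.
Since g is not surjective, we find the least positive k with g(k) = g(0): this means 15k ≡ 0 (mod 45), i.e. 45 ∣ 15k. Since gcd(15, 45) = 15, dividing through by 15 this holds exactly when 3 ∣ k.
The smallest positive such k is 3.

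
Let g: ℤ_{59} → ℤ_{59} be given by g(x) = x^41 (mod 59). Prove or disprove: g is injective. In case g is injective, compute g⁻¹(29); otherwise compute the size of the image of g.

Since 59 is prime, the nonzero elements of ℤ_{59} form a cyclic group of order 58.
As gcd(41, 58) = 1, raising to the 41st power is a bijection on this group: if x_1^41 ≡ x_2^41 then (x_1x_2^{−1})^41 = 1, and the only element of order dividing gcd(41, 58) = 1 is 1, so x_1 = x_2.
With g(0) = 0 this makes g injective on all of ℤ_{59}, hence bijective (finite equal-size domain and codomain). In particular g is injective.
Since g is injective, we find the preimage of 29. The inverse of x ↦ x^41 on (ℤ_{59})^× is x ↦ x^17, because 41·17 = 697 = 12·58 + 1 ≡ 1 (mod 58) and x^{58} = 1 for x ≠ 0 (Fermat). So g⁻¹(29) = 29^17 mod 59.
Repeated squaring mod 59: 29^1 ≡ 29, 29^2 ≡ 29² = 841 ≡ 15, 29^4 ≡ 15² = 225 ≡ 48, 29^8 ≡ 48² = 2304 ≡ 3, 29^16 ≡ 3² = 9. Since 17 = 16 + 1, 29^17 ≡ 9·29: 9·29 = 261 ≡ 25. So 29^17 ≡ 25 (mod 59).
Hence g⁻¹(29) = 25.

25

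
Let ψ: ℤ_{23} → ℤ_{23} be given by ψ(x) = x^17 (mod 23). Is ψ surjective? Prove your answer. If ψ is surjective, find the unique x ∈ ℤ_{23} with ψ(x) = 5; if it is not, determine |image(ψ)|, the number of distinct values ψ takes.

21

Since 23 is prime, the nonzero elements of ℤ_{23} form a cyclic group of order 22.
As gcd(17, 22) = 1, raising to the 17th power is a bijection on this group: if s^17 ≡ t^17 then (st^{−1})^17 = 1, and the only element of order dividing gcd(17, 22) = 1 is 1, so s = t.
With ψ(0) = 0 this makes ψ injective on all of ℤ_{23}, hence bijective (finite equal-size domain and codomain). In particular ψ is surjective.
Since ψ is surjective, we find the preimage of 5. The inverse of x ↦ x^17 on (ℤ_{23})^× is x ↦ x^13, because 17·13 = 221 = 10·22 + 1 ≡ 1 (mod 22) and x^{22} = 1 for x ≠ 0 (Fermat). So ψ⁻¹(5) = 5^13 mod 23.
Repeated squaring mod 23: 5^1 ≡ 5, 5^2 ≡ 5² = 25 ≡ 2, 5^4 ≡ 2² = 4, 5^8 ≡ 4² = 16. Since 13 = 8 + 4 + 1, 5^13 ≡ 16·4·5: 16·4 = 64 ≡ 18, then 18·5 = 90 ≡ 21. So 5^13 ≡ 21 (mod 23).
Hence ψ⁻¹(5) = 21.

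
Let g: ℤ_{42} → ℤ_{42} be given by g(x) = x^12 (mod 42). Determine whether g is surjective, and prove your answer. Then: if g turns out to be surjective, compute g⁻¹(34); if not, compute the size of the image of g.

g(2): Repeated squaring mod 42: 2^1 ≡ 2, 2^2 ≡ 2² = 4, 2^4 ≡ 4² = 16, 2^8 ≡ 16² = 256 ≡ 4. Since 12 = 8 + 4, 2^12 ≡ 4·16: 4·16 = 64 ≡ 22. So 2^12 ≡ 22 (mod 42).
g(4): Repeated squaring mod 42: 4^1 ≡ 4, 4^2 ≡ 4² = 16, 4^4 ≡ 16² = 256 ≡ 4, 4^8 ≡ 4² = 16. Since 12 = 8 + 4, 4^12 ≡ 16·4: 16·4 = 64 ≡ 22. So 4^12 ≡ 22 (mod 42).
So g(2) = g(4) = 22 while 2 ≠ 4, thus g is not injective.
A non-injective map from the 42-element set ℤ_{42} to itself takes at most 41 distinct values, so it cannot be surjective. So g is not surjective.
Since g is not surjective, we determine |image(g)|. Computing x^12 mod 42 for each x (by repeated squaring, reducing mod 42 at every step), the values g(0), g(1), …, g(41) are: 0, 1, 22, 15, 22, 1, 36, 7, 22, 15, 22, 1, 36, 1, 28, 15, 22, 1, 36, 1, 22, 21, 22, 1, 36, 1, 22, 15, 28, 1, 36, 1, 22, 15, 22, 7, 36, 1, 22, 15, 22, 1.
The distinct values are {0, 1, 7, 15, 21, 22, 28, 36}; there are 8 of them.

8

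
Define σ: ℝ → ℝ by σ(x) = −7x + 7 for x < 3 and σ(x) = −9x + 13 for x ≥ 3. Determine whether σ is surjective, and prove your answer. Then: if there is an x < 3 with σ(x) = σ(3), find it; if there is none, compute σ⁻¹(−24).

Both pieces are strictly decreasing (slopes −7 and −9), so each is injective on its own interval.
The left piece maps (−∞, 3) onto (−14, ∞); the right piece maps [3, ∞) onto (−∞, −14].
These images together cover ℝ, so σ is surjective.
Because the two images are disjoint, no x < 3 has σ(x) = σ(3), so we compute σ⁻¹(−24): −24 lies in (−∞, −14], so solve −9x + 13 = −24: x = (−24 − 13)/(−9) = 37/9.

37/9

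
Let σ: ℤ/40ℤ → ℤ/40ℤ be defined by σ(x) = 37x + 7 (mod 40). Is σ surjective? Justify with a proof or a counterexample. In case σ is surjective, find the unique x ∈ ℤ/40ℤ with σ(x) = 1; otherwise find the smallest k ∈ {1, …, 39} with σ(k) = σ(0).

2

Since gcd(37, 40) = 1, 37 is invertible modulo 40. Euclid's algorithm: 40 = 1·37 + 3, 37 = 12·3 + 1; back-substituting gives 1 = 13·37 − 12·40, so 37⁻¹ ≡ 13 (mod 40).
For any y ∈ ℤ/40ℤ, x = 13(y − 7) mod 40 satisfies σ(x) = 37·13(y − 7) + 7 ≡ y (since 37·13 ≡ 1 mod 40). So every y has a preimage.
Hence σ is surjective.
Since σ is surjective, we find σ⁻¹(1): we need 37x ≡ 1 − 7 ≡ 34 (mod 40). Using 37⁻¹ = 13: x ≡ 13·34 = 442 = 11·40 + 2, so x = 2.
Check: σ(2) = 37·2 + 7 = 81 = 2·40 + 1 ≡ 1 (mod 40).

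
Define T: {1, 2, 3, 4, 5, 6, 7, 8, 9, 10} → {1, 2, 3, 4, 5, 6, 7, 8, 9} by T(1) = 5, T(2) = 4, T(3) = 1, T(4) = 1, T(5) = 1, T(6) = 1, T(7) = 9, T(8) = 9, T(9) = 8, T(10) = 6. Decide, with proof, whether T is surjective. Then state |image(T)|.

No element maps to 2, so T is not surjective.
The image of T is {1, 4, 5, 6, 8, 9}, which has 6 elements.

6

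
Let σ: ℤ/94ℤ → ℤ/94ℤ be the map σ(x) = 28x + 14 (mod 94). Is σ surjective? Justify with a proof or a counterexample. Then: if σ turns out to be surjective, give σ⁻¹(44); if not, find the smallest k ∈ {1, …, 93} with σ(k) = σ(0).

47

By definition, surjectivity means every element of the codomain has a preimage under σ.
Since gcd(28, 94) = 2, we have 28x ≡ 0 (mod 2) for all x, so σ(x) ≡ 0 (mod 2).
But 1 ≢ 0 (mod 2), so 1 ∈ ℤ/94ℤ has no preimage. Thus σ is not surjective.
Since σ is not surjective, we find the least positive k with σ(k) = σ(0): this means 28k ≡ 0 (mod 94), i.e. 94 ∣ 28k. Since gcd(28, 94) = 2, dividing through by 2 this holds exactly when 47 ∣ 14k, and as gcd(14, 47) = 1, exactly when 47 ∣ k.
The smallest positive such k is 47.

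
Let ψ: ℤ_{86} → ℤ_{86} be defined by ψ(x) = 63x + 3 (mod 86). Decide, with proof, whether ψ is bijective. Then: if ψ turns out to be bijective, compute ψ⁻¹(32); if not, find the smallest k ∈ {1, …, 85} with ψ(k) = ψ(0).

Recall: ψ is injective if ψ(u) = ψ(v) implies u = v.
Suppose ψ(u) = ψ(v) in ℤ_{86}. Then 63u + 3 ≡ 63v + 3 (mod 86), so 63(u − v) ≡ 0 (mod 86).
Since gcd(63, 86) = 1, 63 is invertible modulo 86, so u − v ≡ 0 (mod 86), i.e. u = v.
We now compute 63⁻¹ mod 86 explicitly. Euclid's algorithm: 86 = 1·63 + 23, 63 = 2·23 + 17, 23 = 1·17 + 6, 17 = 2·6 + 5, 6 = 1·5 + 1; back-substituting gives 1 = 71·63 − 52·86, so 63⁻¹ ≡ 71 (mod 86).
Then y ↦ 71(y − 3) is a two-sided inverse to ψ, so every y ∈ ℤ_{86} has a preimage.
Thus ψ is bijective.
Since ψ is bijective, we compute ψ⁻¹(32): solve 63x + 3 ≡ 32 (mod 86), i.e. 63x ≡ 29 (mod 86).
Multiplying by 63⁻¹ = 71 gives x ≡ 71·29 = 2059 = 23·86 + 81 ≡ 81 (mod 86).
Check: ψ(81) = 63·81 + 3 = 5106 = 59·86 + 32 ≡ 32 (mod 86).

81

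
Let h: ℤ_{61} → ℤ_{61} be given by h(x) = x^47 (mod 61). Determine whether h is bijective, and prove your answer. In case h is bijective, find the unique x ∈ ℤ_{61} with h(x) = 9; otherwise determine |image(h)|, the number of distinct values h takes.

58

Since 61 is prime, the nonzero elements of ℤ_{61} form a cyclic group of order 60.
As gcd(47, 60) = 1, raising to the 47th power is a bijection on this group: if x_1^47 ≡ x_2^47 then (x_1x_2^{−1})^47 = 1, and the only element of order dividing gcd(47, 60) = 1 is 1, so x_1 = x_2.
With h(0) = 0 this makes h injective on all of ℤ_{61}, hence bijective (finite equal-size domain and codomain). In particular h is bijective.
Since h is bijective, we find the preimage of 9. The inverse of x ↦ x^47 on (ℤ_{61})^× is x ↦ x^23, because 47·23 = 1081 = 18·60 + 1 ≡ 1 (mod 60) and x^{60} = 1 for x ≠ 0 (Fermat). So h⁻¹(9) = 9^23 mod 61.
Repeated squaring mod 61: 9^1 ≡ 9, 9^2 ≡ 9² = 81 ≡ 20, 9^4 ≡ 20² = 400 ≡ 34, 9^8 ≡ 34² = 1156 ≡ 58, 9^16 ≡ 58² = 3364 ≡ 9. Since 23 = 16 + 4 + 2 + 1, 9^23 ≡ 9·34·20·9: 9·34 = 306 ≡ 1, then 1·20 = 20, then 20·9 = 180 ≡ 58. So 9^23 ≡ 58 (mod 61).
Hence h⁻¹(9) = 58.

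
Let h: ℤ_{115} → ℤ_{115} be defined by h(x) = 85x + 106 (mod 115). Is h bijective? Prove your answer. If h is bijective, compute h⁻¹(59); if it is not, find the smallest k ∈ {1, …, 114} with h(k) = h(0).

23

We have gcd(85, 115) = 5 > 1. Taking x_1 = 0 and x_2 = 23: h(0) = 106 and h(23) = 85·23 + 106 = 2061 ≡ 106 (mod 115).
So h(0) = h(23) while 0 ≠ 23, thus h is not injective, hence not bijective.
Since h is not bijective, we find the least positive k with h(k) = h(0): this means 85k ≡ 0 (mod 115), i.e. 115 ∣ 85k. Since gcd(85, 115) = 5, dividing through by 5 this holds exactly when 23 ∣ 17k, and as gcd(17, 23) = 1, exactly when 23 ∣ k.
The smallest positive such k is 23.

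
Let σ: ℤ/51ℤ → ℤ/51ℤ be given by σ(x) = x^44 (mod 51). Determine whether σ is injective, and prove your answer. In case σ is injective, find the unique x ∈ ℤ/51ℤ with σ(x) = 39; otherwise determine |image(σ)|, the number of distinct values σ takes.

10

σ(1) = 1^44 = 1.
σ(4): Repeated squaring mod 51: 4^1 ≡ 4, 4^2 ≡ 4² = 16, 4^4 ≡ 16² = 256 ≡ 1, 4^8 ≡ 1² = 1, 4^16 ≡ 1² = 1, 4^32 ≡ 1² = 1. Since 44 = 32 + 8 + 4, 4^44 ≡ 1·1·1: 1·1 = 1, then 1·1 = 1. So 4^44 ≡ 1 (mod 51).
So σ(1) = σ(4) = 1 while 1 ≠ 4, so σ is not injective.
Since σ is not injective, we determine |image(σ)|. Computing x^44 mod 51 for each x (by repeated squaring, reducing mod 51 at every step), the values σ(0), σ(1), …, σ(50) are: 0, 1, 16, 21, 1, 4, 30, 13, 16, 33, 13, 13, 21, 1, 4, 33, 1, 34, 18, 16, 4, 18, 4, 13, 30, 16, 16, 30, 13, 4, 18, 4, 16, 18, 34, 1, 33, 4, 1, 21, 13, 13, 33, 16, 13, 30, 4, 1, 21, 16, 1.
The distinct values are {0, 1, 4, 13, 16, 18, 21, 30, 33, 34}; there are 10 of them.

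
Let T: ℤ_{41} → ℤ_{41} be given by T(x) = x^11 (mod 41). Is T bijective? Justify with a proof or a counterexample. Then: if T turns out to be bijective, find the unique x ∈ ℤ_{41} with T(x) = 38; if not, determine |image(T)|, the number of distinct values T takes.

Since 41 is prime, the nonzero elements of ℤ_{41} form a cyclic group of order 40.
As gcd(11, 40) = 1, raising to the 11th power is a bijection on this group: if u^11 ≡ v^11 then (uv^{−1})^11 = 1, and the only element of order dividing gcd(11, 40) = 1 is 1, so u = v.
With T(0) = 0 this makes T injective on all of ℤ_{41}, hence bijective (finite equal-size domain and codomain). In particular T is bijective.
Since T is bijective, we find the preimage of 38. The inverse of x ↦ x^11 on (ℤ_{41})^× is x ↦ x^11, because 11·11 = 121 = 3·40 + 1 ≡ 1 (mod 40) and x^{40} = 1 for x ≠ 0 (Fermat). So T⁻¹(38) = 38^11 mod 41.
Repeated squaring mod 41: 38^1 ≡ 38, 38^2 ≡ 38² = 1444 ≡ 9, 38^4 ≡ 9² = 81 ≡ 40, 38^8 ≡ 40² = 1600 ≡ 1. Since 11 = 8 + 2 + 1, 38^11 ≡ 1·9·38: 1·9 = 9, then 9·38 = 342 ≡ 14. So 38^11 ≡ 14 (mod 41).
Hence T⁻¹(38) = 14.

14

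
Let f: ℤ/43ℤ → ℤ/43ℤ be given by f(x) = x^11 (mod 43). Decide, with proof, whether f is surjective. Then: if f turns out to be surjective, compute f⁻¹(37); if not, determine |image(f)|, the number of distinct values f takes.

Since 43 is prime, the nonzero elements of ℤ/43ℤ form a cyclic group of order 42.
As gcd(11, 42) = 1, raising to the 11th power is a bijection on this group: if u^11 ≡ v^11 then (uv^{−1})^11 = 1, and the only element of order dividing gcd(11, 42) = 1 is 1, so u = v.
With f(0) = 0 this makes f injective on all of ℤ/43ℤ, hence bijective (finite equal-size domain and codomain). In particular f is surjective.
Since f is surjective, we find the preimage of 37. The inverse of x ↦ x^11 on (ℤ/43ℤ)^× is x ↦ x^23, because 11·23 = 253 = 6·42 + 1 ≡ 1 (mod 42) and x^{42} = 1 for x ≠ 0 (Fermat). So f⁻¹(37) = 37^23 mod 43.
Repeated squaring mod 43: 37^1 ≡ 37, 37^2 ≡ 37² = 1369 ≡ 36, 37^4 ≡ 36² = 1296 ≡ 6, 37^8 ≡ 6² = 36, 37^16 ≡ 36² = 1296 ≡ 6. Since 23 = 16 + 4 + 2 + 1, 37^23 ≡ 6·6·36·37: 6·6 = 36, then 36·36 = 1296 ≡ 6, then 6·37 = 222 ≡ 7. So 37^23 ≡ 7 (mod 43).
Hence f⁻¹(37) = 7.

7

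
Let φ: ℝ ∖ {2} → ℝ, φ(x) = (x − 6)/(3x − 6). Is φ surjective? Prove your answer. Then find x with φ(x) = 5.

If φ(x) = 1/3, cross-multiplying gives 3(x − 6) = 1(3x − 6), which simplifies to −18 = −6 — false.  So 1/3 has no preimage and φ is not surjective.
Solving φ(x) = 5: cross-multiplying gives x − 6 = 5(3x − 6), which rearranges to −14x = −24, so x = 12/7.

12/7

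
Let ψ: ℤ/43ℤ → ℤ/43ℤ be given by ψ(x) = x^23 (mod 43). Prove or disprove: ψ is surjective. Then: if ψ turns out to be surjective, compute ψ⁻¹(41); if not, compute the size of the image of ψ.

16

Since 43 is prime, the nonzero elements of ℤ/43ℤ form a cyclic group of order 42.
As gcd(23, 42) = 1, raising to the 23rd power is a bijection on this group: if x_1^23 ≡ x_2^23 then (x_1x_2^{−1})^23 = 1, and the only element of order dividing gcd(23, 42) = 1 is 1, so x_1 = x_2.
With ψ(0) = 0 this makes ψ injective on all of ℤ/43ℤ, hence bijective (finite equal-size domain and codomain). In particular ψ is surjective.
Since ψ is surjective, we find the preimage of 41. The inverse of x ↦ x^23 on (ℤ/43ℤ)^× is x ↦ x^11, because 23·11 = 253 = 6·42 + 1 ≡ 1 (mod 42) and x^{42} = 1 for x ≠ 0 (Fermat). So ψ⁻¹(41) = 41^11 mod 43.
Repeated squaring mod 43: 41^1 ≡ 41, 41^2 ≡ 41² = 1681 ≡ 4, 41^4 ≡ 4² = 16, 41^8 ≡ 16² = 256 ≡ 41. Since 11 = 8 + 2 + 1, 41^11 ≡ 41·4·41: 41·4 = 164 ≡ 35, then 35·41 = 1435 ≡ 16. So 41^11 ≡ 16 (mod 43).
Hence ψ⁻¹(41) = 16.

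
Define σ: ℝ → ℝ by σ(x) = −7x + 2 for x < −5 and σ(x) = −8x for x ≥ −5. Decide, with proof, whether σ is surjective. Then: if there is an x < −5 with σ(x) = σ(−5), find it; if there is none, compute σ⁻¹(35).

-38/7

Both pieces are strictly decreasing (slopes −7 and −8), so each is injective on its own interval.
The left piece maps (−∞, −5) onto (37, ∞); the right piece maps [−5, ∞) onto (−∞, 40].
The union (37, ∞) ∪ (−∞, 40] covers ℝ, so σ is surjective.
For the follow-up: the images overlap, so an x < −5 with σ(x) = σ(−5) exists. σ(−5) = 40; solving −7x + 2 = 40 for x < −5 gives x = (40 − 2)/(−7) = −38/7.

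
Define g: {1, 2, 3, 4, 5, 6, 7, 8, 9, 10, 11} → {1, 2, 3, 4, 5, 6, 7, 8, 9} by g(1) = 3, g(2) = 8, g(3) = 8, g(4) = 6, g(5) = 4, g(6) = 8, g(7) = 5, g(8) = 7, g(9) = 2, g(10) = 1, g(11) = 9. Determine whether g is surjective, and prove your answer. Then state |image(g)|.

9

Every element of the codomain has a preimage: 1 = g(10), 2 = g(9), 3 = g(1), 4 = g(5), 5 = g(7), 6 = g(4), 7 = g(8), 8 = g(2), 9 = g(11).
So g is surjective.
The image of g is {1, 2, 3, 4, 5, 6, 7, 8, 9}, which has 9 elements.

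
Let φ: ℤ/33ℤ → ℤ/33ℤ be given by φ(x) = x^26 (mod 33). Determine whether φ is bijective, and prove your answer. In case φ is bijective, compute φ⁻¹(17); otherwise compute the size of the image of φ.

12

φ(4): Repeated squaring mod 33: 4^1 ≡ 4, 4^2 ≡ 4² = 16, 4^4 ≡ 16² = 256 ≡ 25, 4^8 ≡ 25² = 625 ≡ 31, 4^16 ≡ 31² = 961 ≡ 4. Since 26 = 16 + 8 + 2, 4^26 ≡ 4·31·16: 4·31 = 124 ≡ 25, then 25·16 = 400 ≡ 4. So 4^26 ≡ 4 (mod 33).
φ(7): Repeated squaring mod 33: 7^1 ≡ 7, 7^2 ≡ 7² = 49 ≡ 16, 7^4 ≡ 16² = 256 ≡ 25, 7^8 ≡ 25² = 625 ≡ 31, 7^16 ≡ 31² = 961 ≡ 4. Since 26 = 16 + 8 + 2, 7^26 ≡ 4·31·16: 4·31 = 124 ≡ 25, then 25·16 = 400 ≡ 4. So 7^26 ≡ 4 (mod 33).
So φ(4) = φ(7) = 4 while 4 ≠ 7, hence φ is not injective, hence not bijective.
Since φ is not bijective, we determine |image(φ)|. Computing x^26 mod 33 for each x (by repeated squaring, reducing mod 33 at every step), the values φ(0), φ(1), …, φ(32) are: 0, 1, 31, 3, 4, 16, 27, 4, 25, 9, 1, 22, 12, 31, 25, 15, 16, 16, 15, 25, 31, 12, 22, 1, 9, 25, 4, 27, 16, 4, 3, 31, 1.
The distinct values are {0, 1, 3, 4, 9, 12, 15, 16, 22, 25, 27, 31}; there are 12 of them.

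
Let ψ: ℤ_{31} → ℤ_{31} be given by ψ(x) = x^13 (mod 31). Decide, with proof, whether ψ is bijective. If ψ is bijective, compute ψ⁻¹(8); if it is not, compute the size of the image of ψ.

2

Since 31 is prime, the nonzero elements of ℤ_{31} form a cyclic group of order 30.
As gcd(13, 30) = 1, raising to the 13th power is a bijection on this group: if u^13 ≡ v^13 then (uv^{−1})^13 = 1, and the only element of order dividing gcd(13, 30) = 1 is 1, so u = v.
With ψ(0) = 0 this makes ψ injective on all of ℤ_{31}, hence bijective (finite equal-size domain and codomain). In particular ψ is bijective.
Since ψ is bijective, we find the preimage of 8. The inverse of x ↦ x^13 on (ℤ_{31})^× is x ↦ x^7, because 13·7 = 91 = 3·30 + 1 ≡ 1 (mod 30) and x^{30} = 1 for x ≠ 0 (Fermat). So ψ⁻¹(8) = 8^7 mod 31.
Repeated squaring mod 31: 8^1 ≡ 8, 8^2 ≡ 8² = 64 ≡ 2, 8^4 ≡ 2² = 4. Since 7 = 4 + 2 + 1, 8^7 ≡ 4·2·8: 4·2 = 8, then 8·8 = 64 ≡ 2. So 8^7 ≡ 2 (mod 31).
Hence ψ⁻¹(8) = 2.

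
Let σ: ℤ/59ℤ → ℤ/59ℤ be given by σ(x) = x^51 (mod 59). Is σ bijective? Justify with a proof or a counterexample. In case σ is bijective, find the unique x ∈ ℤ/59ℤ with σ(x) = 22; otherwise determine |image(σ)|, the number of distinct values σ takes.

26

Since 59 is prime, the nonzero elements of ℤ/59ℤ form a cyclic group of order 58.
As gcd(51, 58) = 1, raising to the 51st power is a bijection on this group: if a^51 ≡ b^51 then (ab^{−1})^51 = 1, and the only element of order dividing gcd(51, 58) = 1 is 1, so a = b.
With σ(0) = 0 this makes σ injective on all of ℤ/59ℤ, hence bijective (finite equal-size domain and codomain). In particular σ is bijective.
Since σ is bijective, we find the preimage of 22. The inverse of x ↦ x^51 on (ℤ/59ℤ)^× is x ↦ x^33, because 51·33 = 1683 = 29·58 + 1 ≡ 1 (mod 58) and x^{58} = 1 for x ≠ 0 (Fermat). So σ⁻¹(22) = 22^33 mod 59.
Repeated squaring mod 59: 22^1 ≡ 22, 22^2 ≡ 22² = 484 ≡ 12, 22^4 ≡ 12² = 144 ≡ 26, 22^8 ≡ 26² = 676 ≡ 27, 22^16 ≡ 27² = 729 ≡ 21, 22^32 ≡ 21² = 441 ≡ 28. Since 33 = 32 + 1, 22^33 ≡ 28·22: 28·22 = 616 ≡ 26. So 22^33 ≡ 26 (mod 59).
Hence σ⁻¹(22) = 26.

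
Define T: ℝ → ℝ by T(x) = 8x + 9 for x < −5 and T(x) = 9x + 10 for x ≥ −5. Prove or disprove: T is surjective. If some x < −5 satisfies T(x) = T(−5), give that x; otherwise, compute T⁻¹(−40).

-11/2

Both pieces are strictly increasing (slopes 8 and 9), so each is injective on its own interval.
The left piece maps (−∞, −5) onto (−∞, −31); the right piece maps [−5, ∞) onto [−35, ∞).
The union (−∞, −31) ∪ [−35, ∞) covers ℝ, so T is surjective.
For the follow-up: the images overlap, so an x < −5 with T(x) = T(−5) exists. T(−5) = −35; solving 8x + 9 = −35 for x < −5 gives x = (−35 − 9)/8 = −11/2.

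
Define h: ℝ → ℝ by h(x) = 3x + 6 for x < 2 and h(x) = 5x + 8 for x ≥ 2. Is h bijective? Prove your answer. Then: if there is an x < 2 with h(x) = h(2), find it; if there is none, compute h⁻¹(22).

14/5

Both pieces are strictly increasing (slopes 3 and 5), so each is injective on its own interval.
The left piece maps (−∞, 2) onto (−∞, 12); the right piece maps [2, ∞) onto [18, ∞).
The images leave a gap (12 has no preimage), so h is not surjective, hence not bijective.
Because the two images are disjoint, no x < 2 has h(x) = h(2), so we compute h⁻¹(22): 22 lies in [18, ∞), so solve 5x + 8 = 22: x = (22 − 8)/5 = 14/5.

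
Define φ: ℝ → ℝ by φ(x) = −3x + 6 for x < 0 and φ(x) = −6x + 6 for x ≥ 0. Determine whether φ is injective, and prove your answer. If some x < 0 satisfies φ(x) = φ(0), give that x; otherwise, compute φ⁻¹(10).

Both pieces are strictly decreasing (slopes −3 and −6), so each is injective on its own interval.
The left piece maps (−∞, 0) onto (6, ∞); the right piece maps [0, ∞) onto (−∞, 6].
These images are disjoint, so no value is attained by both pieces. So φ is injective.
Because the two images are disjoint, no x < 0 has φ(x) = φ(0), so we compute φ⁻¹(10): 10 lies in (6, ∞), so solve −3x + 6 = 10: x = (10 − 6)/(−3) = −4/3.

-4/3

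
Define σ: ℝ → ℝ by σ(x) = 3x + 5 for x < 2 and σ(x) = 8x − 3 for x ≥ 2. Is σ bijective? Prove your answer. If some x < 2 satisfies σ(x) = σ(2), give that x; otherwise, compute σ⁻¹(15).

9/4

Both pieces are strictly increasing (slopes 3 and 8), so each is injective on its own interval.
The left piece maps (−∞, 2) onto (−∞, 11); the right piece maps [2, ∞) onto [13, ∞).
The images leave a gap (11 has no preimage), so σ is not surjective, hence not bijective.
Because the two images are disjoint, no x < 2 has σ(x) = σ(2), so we compute σ⁻¹(15): 15 lies in [13, ∞), so solve 8x − 3 = 15: x = (15 + 3)/8 = 9/4.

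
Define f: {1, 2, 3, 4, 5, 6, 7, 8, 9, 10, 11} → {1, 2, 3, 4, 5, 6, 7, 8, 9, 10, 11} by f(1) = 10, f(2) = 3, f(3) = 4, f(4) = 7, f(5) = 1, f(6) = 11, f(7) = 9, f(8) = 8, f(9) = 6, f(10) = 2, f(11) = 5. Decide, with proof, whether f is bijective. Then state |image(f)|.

11

The values 10, 3, 4, 7, 1, 11, 9, 8, 6, 2, 5 are a permutation of {1, 2, 3, 4, 5, 6, 7, 8, 9, 10, 11}: each element appears exactly once.
So f is injective and surjective, hence bijective.
The image of f is {1, 2, 3, 4, 5, 6, 7, 8, 9, 10, 11}, which has 11 elements.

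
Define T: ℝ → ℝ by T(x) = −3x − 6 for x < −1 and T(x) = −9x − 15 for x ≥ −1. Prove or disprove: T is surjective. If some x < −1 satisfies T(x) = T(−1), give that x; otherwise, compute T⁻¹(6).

-4

Both pieces are strictly decreasing (slopes −3 and −9), so each is injective on its own interval.
The left piece maps (−∞, −1) onto (−3, ∞); the right piece maps [−1, ∞) onto (−∞, −6].
The union (−3, ∞) ∪ (−∞, −6] omits the interval between −3 and −6; in particular −3 has no preimage. So T is not surjective.
Because the two images are disjoint, no x < −1 has T(x) = T(−1), so we compute T⁻¹(6): 6 lies in (−3, ∞), so solve −3x − 6 = 6: x = (6 + 6)/(−3) = −4.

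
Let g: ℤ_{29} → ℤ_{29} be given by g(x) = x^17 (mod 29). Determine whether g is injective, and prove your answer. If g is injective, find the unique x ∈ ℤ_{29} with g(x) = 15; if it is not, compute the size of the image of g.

Since 29 is prime, the nonzero elements of ℤ_{29} form a cyclic group of order 28.
As gcd(17, 28) = 1, raising to the 17th power is a bijection on this group: if s^17 ≡ t^17 then (st^{−1})^17 = 1, and the only element of order dividing gcd(17, 28) = 1 is 1, so s = t.
With g(0) = 0 this makes g injective on all of ℤ_{29}, hence bijective (finite equal-size domain and codomain). In particular g is injective.
Since g is injective, we find the preimage of 15. The inverse of x ↦ x^17 on (ℤ_{29})^× is x ↦ x^5, because 17·5 = 85 = 3·28 + 1 ≡ 1 (mod 28) and x^{28} = 1 for x ≠ 0 (Fermat). So g⁻¹(15) = 15^5 mod 29.
Repeated squaring mod 29: 15^1 ≡ 15, 15^2 ≡ 15² = 225 ≡ 22, 15^4 ≡ 22² = 484 ≡ 20. Since 5 = 4 + 1, 15^5 ≡ 20·15: 20·15 = 300 ≡ 10. So 15^5 ≡ 10 (mod 29).
Hence g⁻¹(15) = 10.

10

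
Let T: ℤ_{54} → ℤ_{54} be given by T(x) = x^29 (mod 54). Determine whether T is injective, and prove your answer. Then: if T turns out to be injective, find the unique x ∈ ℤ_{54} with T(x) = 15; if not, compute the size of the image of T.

38

T(0) = 0^29 = 0.
T(6): Repeated squaring mod 54: 6^1 ≡ 6, 6^2 ≡ 6² = 36, 6^4 ≡ 36² = 1296 ≡ 0, 6^8 ≡ 0² = 0, 6^16 ≡ 0² = 0. Since 29 = 16 + 8 + 4 + 1, 6^29 ≡ 0·0·0·6: 0·0 = 0, then 0·0 = 0, then 0·6 = 0. So 6^29 ≡ 0 (mod 54).
So T(0) = T(6) = 0 while 0 ≠ 6, therefore T is not injective.
Since T is not injective, we determine |image(T)|. Computing x^29 mod 54 for each x (by repeated squaring, reducing mod 54 at every step), the values T(0), T(1), …, T(53) are: 0, 1, 50, 27, 16, 29, 0, 49, 44, 27, 46, 41, 0, 7, 20, 27, 40, 35, 0, 37, 32, 27, 52, 11, 0, 31, 26, 27, 28, 23, 0, 43, 2, 27, 22, 17, 0, 19, 14, 27, 34, 47, 0, 13, 8, 27, 10, 5, 0, 25, 38, 27, 4, 53.
The distinct values are {0, 1, 2, 4, 5, 7, 8, 10, 11, 13, 14, 16, 17, 19, 20, 22, 23, 25, 26, 27, 28, 29, 31, 32, 34, 35, 37, 38, 40, 41, 43, 44, 46, 47, 49, 50, 52, 53}; there are 38 of them.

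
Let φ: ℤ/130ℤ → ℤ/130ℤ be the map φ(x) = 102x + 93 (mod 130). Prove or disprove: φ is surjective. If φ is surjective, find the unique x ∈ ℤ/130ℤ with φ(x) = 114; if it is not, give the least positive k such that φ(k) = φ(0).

Since gcd(102, 130) = 2, we have 102x ≡ 0 (mod 2) for all x, so φ(x) ≡ 1 (mod 2).
But 0 ≢ 1 (mod 2), so 0 ∈ ℤ/130ℤ has no preimage. So φ is not surjective.
Since φ is not surjective, we find the least positive k with φ(k) = φ(0): this means 102k ≡ 0 (mod 130), i.e. 130 ∣ 102k. Since gcd(102, 130) = 2, dividing through by 2 this holds exactly when 65 ∣ 51k, and as gcd(51, 65) = 1, exactly when 65 ∣ k.
The smallest positive such k is 65.

65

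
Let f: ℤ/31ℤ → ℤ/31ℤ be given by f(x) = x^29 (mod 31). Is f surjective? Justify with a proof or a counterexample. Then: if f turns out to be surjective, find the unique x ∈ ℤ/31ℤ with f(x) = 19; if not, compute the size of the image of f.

Since 31 is prime, the nonzero elements of ℤ/31ℤ form a cyclic group of order 30.
As gcd(29, 30) = 1, raising to the 29th power is a bijection on this group: if x_1^29 ≡ x_2^29 then (x_1x_2^{−1})^29 = 1, and the only element of order dividing gcd(29, 30) = 1 is 1, so x_1 = x_2.
With f(0) = 0 this makes f injective on all of ℤ/31ℤ, hence bijective (finite equal-size domain and codomain). In particular f is surjective.
Since f is surjective, we find the preimage of 19. The inverse of x ↦ x^29 on (ℤ/31ℤ)^× is x ↦ x^29, because 29·29 = 841 = 28·30 + 1 ≡ 1 (mod 30) and x^{30} = 1 for x ≠ 0 (Fermat). So f⁻¹(19) = 19^29 mod 31.
Repeated squaring mod 31: 19^1 ≡ 19, 19^2 ≡ 19² = 361 ≡ 20, 19^4 ≡ 20² = 400 ≡ 28, 19^8 ≡ 28² = 784 ≡ 9, 19^16 ≡ 9² = 81 ≡ 19. Since 29 = 16 + 8 + 4 + 1, 19^29 ≡ 19·9·28·19: 19·9 = 171 ≡ 16, then 16·28 = 448 ≡ 14, then 14·19 = 266 ≡ 18. So 19^29 ≡ 18 (mod 31).
Hence f⁻¹(19) = 18.

18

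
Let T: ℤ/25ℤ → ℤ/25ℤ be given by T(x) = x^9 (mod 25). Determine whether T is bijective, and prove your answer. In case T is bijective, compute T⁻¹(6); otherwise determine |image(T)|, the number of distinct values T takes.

T(0) = 0^9 = 0.
T(5): Repeated squaring mod 25: 5^1 ≡ 5, 5^2 ≡ 5² = 25 ≡ 0, 5^4 ≡ 0² = 0, 5^8 ≡ 0² = 0. Since 9 = 8 + 1, 5^9 ≡ 0·5: 0·5 = 0. So 5^9 ≡ 0 (mod 25).
So T(0) = T(5) = 0 while 0 ≠ 5, thus T is not injective, hence not bijective.
Since T is not bijective, we determine |image(T)|. Computing x^9 mod 25 for each x (by repeated squaring, reducing mod 25 at every step), the values T(0), T(1), …, T(24) are: 0, 1, 12, 8, 19, 0, 21, 7, 3, 14, 0, 16, 2, 23, 9, 0, 11, 22, 18, 4, 0, 6, 17, 13, 24.
The distinct values are {0, 1, 2, 3, 4, 6, 7, 8, 9, 11, 12, 13, 14, 16, 17, 18, 19, 21, 22, 23, 24}; there are 21 of them.

21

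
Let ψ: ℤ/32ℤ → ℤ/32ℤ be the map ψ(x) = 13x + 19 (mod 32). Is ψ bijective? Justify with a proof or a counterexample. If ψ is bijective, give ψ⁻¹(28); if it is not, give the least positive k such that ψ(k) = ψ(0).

By definition, ψ is injective if ψ(s) = ψ(t) implies s = t.
If ψ(s) = ψ(t), then 13s ≡ 13t (mod 32). Because gcd(13, 32) = 1, we may cancel 13 to get s ≡ t (mod 32).
We now compute 13⁻¹ mod 32 explicitly. Euclid's algorithm: 32 = 2·13 + 6, 13 = 2·6 + 1; back-substituting gives 1 = 5·13 − 2·32, so 13⁻¹ ≡ 5 (mod 32).
Then y ↦ 5(y − 19) is a two-sided inverse to ψ, so every y ∈ ℤ/32ℤ has a preimage.
Hence ψ is bijective.
Since ψ is bijective, we compute ψ⁻¹(28): solve 13x + 19 ≡ 28 (mod 32), i.e. 13x ≡ 9 (mod 32).
Multiplying by 13⁻¹ = 5 gives x ≡ 5·9 = 45 = 1·32 + 13 ≡ 13 (mod 32).
Check: ψ(13) = 13·13 + 19 = 188 = 5·32 + 28 ≡ 28 (mod 32).

13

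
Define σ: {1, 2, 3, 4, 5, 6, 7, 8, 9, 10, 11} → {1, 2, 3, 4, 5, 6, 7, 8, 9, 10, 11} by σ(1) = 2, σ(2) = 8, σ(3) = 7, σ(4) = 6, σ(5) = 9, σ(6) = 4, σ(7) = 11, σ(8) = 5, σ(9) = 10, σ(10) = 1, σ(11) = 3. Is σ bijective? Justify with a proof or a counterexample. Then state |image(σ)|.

The values 2, 8, 7, 6, 9, 4, 11, 5, 10, 1, 3 are a permutation of {1, 2, 3, 4, 5, 6, 7, 8, 9, 10, 11}: each element appears exactly once.
So σ is injective and surjective, hence bijective.
The image of σ is {1, 2, 3, 4, 5, 6, 7, 8, 9, 10, 11}, which has 11 elements.

11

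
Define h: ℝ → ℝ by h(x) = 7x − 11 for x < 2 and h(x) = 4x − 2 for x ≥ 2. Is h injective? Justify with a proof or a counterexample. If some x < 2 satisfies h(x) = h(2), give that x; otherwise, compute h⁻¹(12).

Both pieces are strictly increasing (slopes 7 and 4), so each is injective on its own interval.
The left piece maps (−∞, 2) onto (−∞, 3); the right piece maps [2, ∞) onto [6, ∞).
These images are disjoint, so no value is attained by both pieces. Thus h is injective.
Because the two images are disjoint, no x < 2 has h(x) = h(2), so we compute h⁻¹(12): 12 lies in [6, ∞), so solve 4x − 2 = 12: x = (12 + 2)/4 = 7/2.

7/2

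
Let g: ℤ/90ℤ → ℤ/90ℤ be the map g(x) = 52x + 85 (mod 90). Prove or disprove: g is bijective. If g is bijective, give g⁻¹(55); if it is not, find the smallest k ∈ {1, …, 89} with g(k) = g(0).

Recall that injectivity means: for all s, t in the domain, g(s) = g(t) implies s = t.
We have gcd(52, 90) = 2 > 1. Taking s = 0 and t = 45: g(0) = 85 and g(45) = 52·45 + 85 = 2425 ≡ 85 (mod 90).
So g(0) = g(45) while 0 ≠ 45, thus g is not injective, hence not bijective.
Since g is not bijective, we find the least positive k with g(k) = g(0): this means 52k ≡ 0 (mod 90), i.e. 90 ∣ 52k. Since gcd(52, 90) = 2, dividing through by 2 this holds exactly when 45 ∣ 26k, and as gcd(26, 45) = 1, exactly when 45 ∣ k.
The smallest positive such k is 45.

45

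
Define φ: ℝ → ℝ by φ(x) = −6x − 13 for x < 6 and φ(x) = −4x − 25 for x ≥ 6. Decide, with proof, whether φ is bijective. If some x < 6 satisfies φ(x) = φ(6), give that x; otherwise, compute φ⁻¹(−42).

Both pieces are strictly decreasing (slopes −6 and −4), so each is injective on its own interval.
The left piece maps (−∞, 6) onto (−49, ∞); the right piece maps [6, ∞) onto (−∞, −49].
Since −49 = −49, the images partition ℝ: φ is injective and surjective, hence bijective.
Because the two images are disjoint, no x < 6 has φ(x) = φ(6), so we compute φ⁻¹(−42): −42 lies in (−49, ∞), so solve −6x − 13 = −42: x = (−42 + 13)/(−6) = 29/6.

29/6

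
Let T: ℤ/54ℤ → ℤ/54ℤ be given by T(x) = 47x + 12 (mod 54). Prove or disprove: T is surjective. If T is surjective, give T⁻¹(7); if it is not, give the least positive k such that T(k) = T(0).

Recall: surjectivity means every element of the codomain has a preimage under T.
Since gcd(47, 54) = 1, 47 is invertible modulo 54. Euclid's algorithm: 54 = 1·47 + 7, 47 = 6·7 + 5, 7 = 1·5 + 2, 5 = 2·2 + 1; back-substituting gives 1 = 23·47 − 20·54, so 47⁻¹ ≡ 23 (mod 54).
Then y ↦ 23(y − 12) is a two-sided inverse to T, so every y ∈ ℤ/54ℤ has a preimage.
Thus T is surjective.
Since T is surjective, we find T⁻¹(7): we need 47x ≡ 7 − 12 ≡ 49 (mod 54). Using 47⁻¹ = 23: x ≡ 23·49 = 1127 = 20·54 + 47, so x = 47.
Check: T(47) = 47·47 + 12 = 2221 = 41·54 + 7 ≡ 7 (mod 54).

47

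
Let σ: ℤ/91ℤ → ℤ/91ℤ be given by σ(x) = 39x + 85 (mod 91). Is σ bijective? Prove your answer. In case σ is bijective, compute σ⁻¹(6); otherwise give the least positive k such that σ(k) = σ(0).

7

Recall: injectivity means: for all a, b in the domain, σ(a) = σ(b) implies a = b.
We have gcd(39, 91) = 13 > 1. Taking a = 0 and b = 7: σ(0) = 85 and σ(7) = 39·7 + 85 = 358 ≡ 85 (mod 91).
So σ(0) = σ(7) while 0 ≠ 7, hence σ is not injective, hence not bijective.
Since σ is not bijective, we find the least positive k with σ(k) = σ(0): this means 39k ≡ 0 (mod 91), i.e. 91 ∣ 39k. Since gcd(39, 91) = 13, dividing through by 13 this holds exactly when 7 ∣ 3k, and as gcd(3, 7) = 1, exactly when 7 ∣ k.
The smallest positive such k is 7.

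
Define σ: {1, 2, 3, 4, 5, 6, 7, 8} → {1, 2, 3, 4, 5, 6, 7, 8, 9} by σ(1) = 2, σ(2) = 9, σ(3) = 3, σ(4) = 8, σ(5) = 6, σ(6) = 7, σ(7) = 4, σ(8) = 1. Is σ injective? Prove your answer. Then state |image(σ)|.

The values σ(1), …, σ(8) are 2, 9, 3, 8, 6, 7, 4, 1 — all distinct.
So σ(a) = σ(b) only when a = b, and σ is injective.
The image of σ is {1, 2, 3, 4, 6, 7, 8, 9}, which has 8 elements.

8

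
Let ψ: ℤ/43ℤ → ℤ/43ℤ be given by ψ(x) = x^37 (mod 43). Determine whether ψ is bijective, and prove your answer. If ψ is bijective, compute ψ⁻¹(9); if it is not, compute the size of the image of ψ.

Since 43 is prime, the nonzero elements of ℤ/43ℤ form a cyclic group of order 42.
As gcd(37, 42) = 1, raising to the 37th power is a bijection on this group: if a^37 ≡ b^37 then (ab^{−1})^37 = 1, and the only element of order dividing gcd(37, 42) = 1 is 1, so a = b.
With ψ(0) = 0 this makes ψ injective on all of ℤ/43ℤ, hence bijective (finite equal-size domain and codomain). In particular ψ is bijective.
Since ψ is bijective, we find the preimage of 9. The inverse of x ↦ x^37 on (ℤ/43ℤ)^× is x ↦ x^25, because 37·25 = 925 = 22·42 + 1 ≡ 1 (mod 42) and x^{42} = 1 for x ≠ 0 (Fermat). So ψ⁻¹(9) = 9^25 mod 43.
Repeated squaring mod 43: 9^1 ≡ 9, 9^2 ≡ 9² = 81 ≡ 38, 9^4 ≡ 38² = 1444 ≡ 25, 9^8 ≡ 25² = 625 ≡ 23, 9^16 ≡ 23² = 529 ≡ 13. Since 25 = 16 + 8 + 1, 9^25 ≡ 13·23·9: 13·23 = 299 ≡ 41, then 41·9 = 369 ≡ 25. So 9^25 ≡ 25 (mod 43).
Hence ψ⁻¹(9) = 25.

25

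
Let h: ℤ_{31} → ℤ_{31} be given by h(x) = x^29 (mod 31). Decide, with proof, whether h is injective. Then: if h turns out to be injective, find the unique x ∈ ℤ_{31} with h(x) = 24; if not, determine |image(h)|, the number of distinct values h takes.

Since 31 is prime, the nonzero elements of ℤ_{31} form a cyclic group of order 30.
As gcd(29, 30) = 1, raising to the 29th power is a bijection on this group: if s^29 ≡ t^29 then (st^{−1})^29 = 1, and the only element of order dividing gcd(29, 30) = 1 is 1, so s = t.
With h(0) = 0 this makes h injective on all of ℤ_{31}, hence bijective (finite equal-size domain and codomain). In particular h is injective.
Since h is injective, we find the preimage of 24. The inverse of x ↦ x^29 on (ℤ_{31})^× is x ↦ x^29, because 29·29 = 841 = 28·30 + 1 ≡ 1 (mod 30) and x^{30} = 1 for x ≠ 0 (Fermat). So h⁻¹(24) = 24^29 mod 31.
Repeated squaring mod 31: 24^1 ≡ 24, 24^2 ≡ 24² = 576 ≡ 18, 24^4 ≡ 18² = 324 ≡ 14, 24^8 ≡ 14² = 196 ≡ 10, 24^16 ≡ 10² = 100 ≡ 7. Since 29 = 16 + 8 + 4 + 1, 24^29 ≡ 7·10·14·24: 7·10 = 70 ≡ 8, then 8·14 = 112 ≡ 19, then 19·24 = 456 ≡ 22. So 24^29 ≡ 22 (mod 31).
Hence h⁻¹(24) = 22.

22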